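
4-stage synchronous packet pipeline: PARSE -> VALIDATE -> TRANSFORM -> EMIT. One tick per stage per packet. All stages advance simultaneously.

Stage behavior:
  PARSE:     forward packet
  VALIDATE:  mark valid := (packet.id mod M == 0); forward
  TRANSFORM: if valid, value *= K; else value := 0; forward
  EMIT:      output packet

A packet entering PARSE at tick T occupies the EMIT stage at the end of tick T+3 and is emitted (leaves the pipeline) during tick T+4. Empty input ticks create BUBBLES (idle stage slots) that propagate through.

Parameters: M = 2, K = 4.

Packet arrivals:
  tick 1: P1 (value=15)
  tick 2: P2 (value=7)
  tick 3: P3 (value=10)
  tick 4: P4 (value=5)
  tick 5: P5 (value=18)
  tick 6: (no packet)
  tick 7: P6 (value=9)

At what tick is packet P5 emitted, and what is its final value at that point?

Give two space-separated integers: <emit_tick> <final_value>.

Tick 1: [PARSE:P1(v=15,ok=F), VALIDATE:-, TRANSFORM:-, EMIT:-] out:-; in:P1
Tick 2: [PARSE:P2(v=7,ok=F), VALIDATE:P1(v=15,ok=F), TRANSFORM:-, EMIT:-] out:-; in:P2
Tick 3: [PARSE:P3(v=10,ok=F), VALIDATE:P2(v=7,ok=T), TRANSFORM:P1(v=0,ok=F), EMIT:-] out:-; in:P3
Tick 4: [PARSE:P4(v=5,ok=F), VALIDATE:P3(v=10,ok=F), TRANSFORM:P2(v=28,ok=T), EMIT:P1(v=0,ok=F)] out:-; in:P4
Tick 5: [PARSE:P5(v=18,ok=F), VALIDATE:P4(v=5,ok=T), TRANSFORM:P3(v=0,ok=F), EMIT:P2(v=28,ok=T)] out:P1(v=0); in:P5
Tick 6: [PARSE:-, VALIDATE:P5(v=18,ok=F), TRANSFORM:P4(v=20,ok=T), EMIT:P3(v=0,ok=F)] out:P2(v=28); in:-
Tick 7: [PARSE:P6(v=9,ok=F), VALIDATE:-, TRANSFORM:P5(v=0,ok=F), EMIT:P4(v=20,ok=T)] out:P3(v=0); in:P6
Tick 8: [PARSE:-, VALIDATE:P6(v=9,ok=T), TRANSFORM:-, EMIT:P5(v=0,ok=F)] out:P4(v=20); in:-
Tick 9: [PARSE:-, VALIDATE:-, TRANSFORM:P6(v=36,ok=T), EMIT:-] out:P5(v=0); in:-
Tick 10: [PARSE:-, VALIDATE:-, TRANSFORM:-, EMIT:P6(v=36,ok=T)] out:-; in:-
Tick 11: [PARSE:-, VALIDATE:-, TRANSFORM:-, EMIT:-] out:P6(v=36); in:-
P5: arrives tick 5, valid=False (id=5, id%2=1), emit tick 9, final value 0

Answer: 9 0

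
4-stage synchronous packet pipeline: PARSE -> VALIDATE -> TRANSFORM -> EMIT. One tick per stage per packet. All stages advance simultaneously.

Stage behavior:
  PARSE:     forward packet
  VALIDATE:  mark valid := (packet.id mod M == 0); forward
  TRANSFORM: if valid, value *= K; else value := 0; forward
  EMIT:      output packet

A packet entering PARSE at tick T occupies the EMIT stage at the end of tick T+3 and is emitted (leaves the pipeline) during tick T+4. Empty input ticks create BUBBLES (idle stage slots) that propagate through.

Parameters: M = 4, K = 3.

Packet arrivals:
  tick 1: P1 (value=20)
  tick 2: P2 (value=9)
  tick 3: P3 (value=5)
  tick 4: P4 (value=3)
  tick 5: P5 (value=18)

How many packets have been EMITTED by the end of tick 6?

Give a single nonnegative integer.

Answer: 2

Derivation:
Tick 1: [PARSE:P1(v=20,ok=F), VALIDATE:-, TRANSFORM:-, EMIT:-] out:-; in:P1
Tick 2: [PARSE:P2(v=9,ok=F), VALIDATE:P1(v=20,ok=F), TRANSFORM:-, EMIT:-] out:-; in:P2
Tick 3: [PARSE:P3(v=5,ok=F), VALIDATE:P2(v=9,ok=F), TRANSFORM:P1(v=0,ok=F), EMIT:-] out:-; in:P3
Tick 4: [PARSE:P4(v=3,ok=F), VALIDATE:P3(v=5,ok=F), TRANSFORM:P2(v=0,ok=F), EMIT:P1(v=0,ok=F)] out:-; in:P4
Tick 5: [PARSE:P5(v=18,ok=F), VALIDATE:P4(v=3,ok=T), TRANSFORM:P3(v=0,ok=F), EMIT:P2(v=0,ok=F)] out:P1(v=0); in:P5
Tick 6: [PARSE:-, VALIDATE:P5(v=18,ok=F), TRANSFORM:P4(v=9,ok=T), EMIT:P3(v=0,ok=F)] out:P2(v=0); in:-
Emitted by tick 6: ['P1', 'P2']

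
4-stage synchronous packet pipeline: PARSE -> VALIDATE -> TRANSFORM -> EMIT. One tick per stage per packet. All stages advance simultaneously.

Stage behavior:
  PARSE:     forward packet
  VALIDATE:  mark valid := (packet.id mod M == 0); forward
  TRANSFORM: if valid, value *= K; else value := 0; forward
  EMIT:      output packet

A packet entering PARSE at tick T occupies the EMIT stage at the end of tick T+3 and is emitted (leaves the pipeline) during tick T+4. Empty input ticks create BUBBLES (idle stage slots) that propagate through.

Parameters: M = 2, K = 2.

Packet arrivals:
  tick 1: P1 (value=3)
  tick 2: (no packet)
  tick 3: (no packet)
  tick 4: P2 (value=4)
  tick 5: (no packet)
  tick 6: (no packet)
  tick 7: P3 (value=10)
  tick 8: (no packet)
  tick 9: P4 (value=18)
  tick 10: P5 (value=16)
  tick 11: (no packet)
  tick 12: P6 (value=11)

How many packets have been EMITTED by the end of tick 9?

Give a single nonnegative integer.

Answer: 2

Derivation:
Tick 1: [PARSE:P1(v=3,ok=F), VALIDATE:-, TRANSFORM:-, EMIT:-] out:-; in:P1
Tick 2: [PARSE:-, VALIDATE:P1(v=3,ok=F), TRANSFORM:-, EMIT:-] out:-; in:-
Tick 3: [PARSE:-, VALIDATE:-, TRANSFORM:P1(v=0,ok=F), EMIT:-] out:-; in:-
Tick 4: [PARSE:P2(v=4,ok=F), VALIDATE:-, TRANSFORM:-, EMIT:P1(v=0,ok=F)] out:-; in:P2
Tick 5: [PARSE:-, VALIDATE:P2(v=4,ok=T), TRANSFORM:-, EMIT:-] out:P1(v=0); in:-
Tick 6: [PARSE:-, VALIDATE:-, TRANSFORM:P2(v=8,ok=T), EMIT:-] out:-; in:-
Tick 7: [PARSE:P3(v=10,ok=F), VALIDATE:-, TRANSFORM:-, EMIT:P2(v=8,ok=T)] out:-; in:P3
Tick 8: [PARSE:-, VALIDATE:P3(v=10,ok=F), TRANSFORM:-, EMIT:-] out:P2(v=8); in:-
Tick 9: [PARSE:P4(v=18,ok=F), VALIDATE:-, TRANSFORM:P3(v=0,ok=F), EMIT:-] out:-; in:P4
Emitted by tick 9: ['P1', 'P2']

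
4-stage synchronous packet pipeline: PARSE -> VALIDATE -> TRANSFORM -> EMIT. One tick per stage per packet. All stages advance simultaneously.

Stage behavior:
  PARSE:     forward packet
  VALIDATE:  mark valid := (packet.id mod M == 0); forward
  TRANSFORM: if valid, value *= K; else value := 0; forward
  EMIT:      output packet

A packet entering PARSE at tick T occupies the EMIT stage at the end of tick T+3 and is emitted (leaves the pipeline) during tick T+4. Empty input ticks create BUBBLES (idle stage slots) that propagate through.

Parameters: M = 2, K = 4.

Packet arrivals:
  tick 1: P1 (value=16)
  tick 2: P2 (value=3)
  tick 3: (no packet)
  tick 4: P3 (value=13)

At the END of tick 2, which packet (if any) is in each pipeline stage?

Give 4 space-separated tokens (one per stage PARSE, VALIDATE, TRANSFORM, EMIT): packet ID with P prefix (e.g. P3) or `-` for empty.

Tick 1: [PARSE:P1(v=16,ok=F), VALIDATE:-, TRANSFORM:-, EMIT:-] out:-; in:P1
Tick 2: [PARSE:P2(v=3,ok=F), VALIDATE:P1(v=16,ok=F), TRANSFORM:-, EMIT:-] out:-; in:P2
At end of tick 2: ['P2', 'P1', '-', '-']

Answer: P2 P1 - -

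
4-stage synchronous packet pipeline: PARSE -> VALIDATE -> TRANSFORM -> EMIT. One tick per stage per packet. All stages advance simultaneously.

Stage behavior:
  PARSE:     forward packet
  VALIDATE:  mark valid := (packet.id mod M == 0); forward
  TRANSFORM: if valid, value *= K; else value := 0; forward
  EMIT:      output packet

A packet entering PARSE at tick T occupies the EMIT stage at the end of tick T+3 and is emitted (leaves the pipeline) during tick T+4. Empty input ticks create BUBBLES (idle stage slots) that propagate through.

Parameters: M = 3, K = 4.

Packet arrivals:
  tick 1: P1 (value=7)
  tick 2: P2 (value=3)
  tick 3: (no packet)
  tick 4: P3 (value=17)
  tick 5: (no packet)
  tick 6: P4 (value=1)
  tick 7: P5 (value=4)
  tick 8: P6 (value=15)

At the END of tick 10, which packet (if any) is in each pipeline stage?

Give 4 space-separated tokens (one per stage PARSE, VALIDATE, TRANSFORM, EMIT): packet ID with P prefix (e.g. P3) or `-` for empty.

Answer: - - P6 P5

Derivation:
Tick 1: [PARSE:P1(v=7,ok=F), VALIDATE:-, TRANSFORM:-, EMIT:-] out:-; in:P1
Tick 2: [PARSE:P2(v=3,ok=F), VALIDATE:P1(v=7,ok=F), TRANSFORM:-, EMIT:-] out:-; in:P2
Tick 3: [PARSE:-, VALIDATE:P2(v=3,ok=F), TRANSFORM:P1(v=0,ok=F), EMIT:-] out:-; in:-
Tick 4: [PARSE:P3(v=17,ok=F), VALIDATE:-, TRANSFORM:P2(v=0,ok=F), EMIT:P1(v=0,ok=F)] out:-; in:P3
Tick 5: [PARSE:-, VALIDATE:P3(v=17,ok=T), TRANSFORM:-, EMIT:P2(v=0,ok=F)] out:P1(v=0); in:-
Tick 6: [PARSE:P4(v=1,ok=F), VALIDATE:-, TRANSFORM:P3(v=68,ok=T), EMIT:-] out:P2(v=0); in:P4
Tick 7: [PARSE:P5(v=4,ok=F), VALIDATE:P4(v=1,ok=F), TRANSFORM:-, EMIT:P3(v=68,ok=T)] out:-; in:P5
Tick 8: [PARSE:P6(v=15,ok=F), VALIDATE:P5(v=4,ok=F), TRANSFORM:P4(v=0,ok=F), EMIT:-] out:P3(v=68); in:P6
Tick 9: [PARSE:-, VALIDATE:P6(v=15,ok=T), TRANSFORM:P5(v=0,ok=F), EMIT:P4(v=0,ok=F)] out:-; in:-
Tick 10: [PARSE:-, VALIDATE:-, TRANSFORM:P6(v=60,ok=T), EMIT:P5(v=0,ok=F)] out:P4(v=0); in:-
At end of tick 10: ['-', '-', 'P6', 'P5']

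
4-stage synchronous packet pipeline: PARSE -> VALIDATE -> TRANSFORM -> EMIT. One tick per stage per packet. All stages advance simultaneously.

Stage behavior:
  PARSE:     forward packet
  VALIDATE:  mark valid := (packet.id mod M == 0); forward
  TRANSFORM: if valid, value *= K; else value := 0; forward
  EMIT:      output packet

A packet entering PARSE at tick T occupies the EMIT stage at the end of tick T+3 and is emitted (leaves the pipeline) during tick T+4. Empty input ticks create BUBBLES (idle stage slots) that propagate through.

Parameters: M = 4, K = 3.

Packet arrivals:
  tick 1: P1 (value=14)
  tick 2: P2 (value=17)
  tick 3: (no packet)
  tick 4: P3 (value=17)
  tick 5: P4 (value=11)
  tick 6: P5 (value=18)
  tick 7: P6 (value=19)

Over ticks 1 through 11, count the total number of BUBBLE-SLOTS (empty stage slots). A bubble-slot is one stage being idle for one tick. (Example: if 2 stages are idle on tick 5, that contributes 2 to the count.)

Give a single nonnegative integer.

Answer: 20

Derivation:
Tick 1: [PARSE:P1(v=14,ok=F), VALIDATE:-, TRANSFORM:-, EMIT:-] out:-; bubbles=3
Tick 2: [PARSE:P2(v=17,ok=F), VALIDATE:P1(v=14,ok=F), TRANSFORM:-, EMIT:-] out:-; bubbles=2
Tick 3: [PARSE:-, VALIDATE:P2(v=17,ok=F), TRANSFORM:P1(v=0,ok=F), EMIT:-] out:-; bubbles=2
Tick 4: [PARSE:P3(v=17,ok=F), VALIDATE:-, TRANSFORM:P2(v=0,ok=F), EMIT:P1(v=0,ok=F)] out:-; bubbles=1
Tick 5: [PARSE:P4(v=11,ok=F), VALIDATE:P3(v=17,ok=F), TRANSFORM:-, EMIT:P2(v=0,ok=F)] out:P1(v=0); bubbles=1
Tick 6: [PARSE:P5(v=18,ok=F), VALIDATE:P4(v=11,ok=T), TRANSFORM:P3(v=0,ok=F), EMIT:-] out:P2(v=0); bubbles=1
Tick 7: [PARSE:P6(v=19,ok=F), VALIDATE:P5(v=18,ok=F), TRANSFORM:P4(v=33,ok=T), EMIT:P3(v=0,ok=F)] out:-; bubbles=0
Tick 8: [PARSE:-, VALIDATE:P6(v=19,ok=F), TRANSFORM:P5(v=0,ok=F), EMIT:P4(v=33,ok=T)] out:P3(v=0); bubbles=1
Tick 9: [PARSE:-, VALIDATE:-, TRANSFORM:P6(v=0,ok=F), EMIT:P5(v=0,ok=F)] out:P4(v=33); bubbles=2
Tick 10: [PARSE:-, VALIDATE:-, TRANSFORM:-, EMIT:P6(v=0,ok=F)] out:P5(v=0); bubbles=3
Tick 11: [PARSE:-, VALIDATE:-, TRANSFORM:-, EMIT:-] out:P6(v=0); bubbles=4
Total bubble-slots: 20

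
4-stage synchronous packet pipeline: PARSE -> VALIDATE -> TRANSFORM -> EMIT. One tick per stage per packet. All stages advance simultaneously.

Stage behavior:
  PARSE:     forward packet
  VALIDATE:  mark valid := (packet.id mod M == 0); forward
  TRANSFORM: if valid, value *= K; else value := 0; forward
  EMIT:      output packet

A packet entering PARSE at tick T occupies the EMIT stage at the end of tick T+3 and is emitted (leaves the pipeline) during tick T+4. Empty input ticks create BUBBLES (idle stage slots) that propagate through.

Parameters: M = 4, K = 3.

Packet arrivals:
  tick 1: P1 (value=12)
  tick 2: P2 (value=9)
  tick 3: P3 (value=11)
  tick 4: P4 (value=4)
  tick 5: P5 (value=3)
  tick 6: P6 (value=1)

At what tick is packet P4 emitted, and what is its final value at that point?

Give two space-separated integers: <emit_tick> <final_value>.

Tick 1: [PARSE:P1(v=12,ok=F), VALIDATE:-, TRANSFORM:-, EMIT:-] out:-; in:P1
Tick 2: [PARSE:P2(v=9,ok=F), VALIDATE:P1(v=12,ok=F), TRANSFORM:-, EMIT:-] out:-; in:P2
Tick 3: [PARSE:P3(v=11,ok=F), VALIDATE:P2(v=9,ok=F), TRANSFORM:P1(v=0,ok=F), EMIT:-] out:-; in:P3
Tick 4: [PARSE:P4(v=4,ok=F), VALIDATE:P3(v=11,ok=F), TRANSFORM:P2(v=0,ok=F), EMIT:P1(v=0,ok=F)] out:-; in:P4
Tick 5: [PARSE:P5(v=3,ok=F), VALIDATE:P4(v=4,ok=T), TRANSFORM:P3(v=0,ok=F), EMIT:P2(v=0,ok=F)] out:P1(v=0); in:P5
Tick 6: [PARSE:P6(v=1,ok=F), VALIDATE:P5(v=3,ok=F), TRANSFORM:P4(v=12,ok=T), EMIT:P3(v=0,ok=F)] out:P2(v=0); in:P6
Tick 7: [PARSE:-, VALIDATE:P6(v=1,ok=F), TRANSFORM:P5(v=0,ok=F), EMIT:P4(v=12,ok=T)] out:P3(v=0); in:-
Tick 8: [PARSE:-, VALIDATE:-, TRANSFORM:P6(v=0,ok=F), EMIT:P5(v=0,ok=F)] out:P4(v=12); in:-
Tick 9: [PARSE:-, VALIDATE:-, TRANSFORM:-, EMIT:P6(v=0,ok=F)] out:P5(v=0); in:-
Tick 10: [PARSE:-, VALIDATE:-, TRANSFORM:-, EMIT:-] out:P6(v=0); in:-
P4: arrives tick 4, valid=True (id=4, id%4=0), emit tick 8, final value 12

Answer: 8 12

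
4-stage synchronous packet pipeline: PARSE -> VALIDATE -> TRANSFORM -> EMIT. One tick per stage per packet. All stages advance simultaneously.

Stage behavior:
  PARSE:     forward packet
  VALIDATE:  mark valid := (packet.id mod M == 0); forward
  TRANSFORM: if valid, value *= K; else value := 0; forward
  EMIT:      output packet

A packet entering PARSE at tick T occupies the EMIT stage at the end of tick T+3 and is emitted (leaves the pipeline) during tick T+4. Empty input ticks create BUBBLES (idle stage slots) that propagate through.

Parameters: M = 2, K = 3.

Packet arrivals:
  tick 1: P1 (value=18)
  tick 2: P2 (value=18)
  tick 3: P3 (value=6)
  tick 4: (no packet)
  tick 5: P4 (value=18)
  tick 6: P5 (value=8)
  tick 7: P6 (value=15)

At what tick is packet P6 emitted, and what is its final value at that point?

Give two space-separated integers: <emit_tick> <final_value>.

Answer: 11 45

Derivation:
Tick 1: [PARSE:P1(v=18,ok=F), VALIDATE:-, TRANSFORM:-, EMIT:-] out:-; in:P1
Tick 2: [PARSE:P2(v=18,ok=F), VALIDATE:P1(v=18,ok=F), TRANSFORM:-, EMIT:-] out:-; in:P2
Tick 3: [PARSE:P3(v=6,ok=F), VALIDATE:P2(v=18,ok=T), TRANSFORM:P1(v=0,ok=F), EMIT:-] out:-; in:P3
Tick 4: [PARSE:-, VALIDATE:P3(v=6,ok=F), TRANSFORM:P2(v=54,ok=T), EMIT:P1(v=0,ok=F)] out:-; in:-
Tick 5: [PARSE:P4(v=18,ok=F), VALIDATE:-, TRANSFORM:P3(v=0,ok=F), EMIT:P2(v=54,ok=T)] out:P1(v=0); in:P4
Tick 6: [PARSE:P5(v=8,ok=F), VALIDATE:P4(v=18,ok=T), TRANSFORM:-, EMIT:P3(v=0,ok=F)] out:P2(v=54); in:P5
Tick 7: [PARSE:P6(v=15,ok=F), VALIDATE:P5(v=8,ok=F), TRANSFORM:P4(v=54,ok=T), EMIT:-] out:P3(v=0); in:P6
Tick 8: [PARSE:-, VALIDATE:P6(v=15,ok=T), TRANSFORM:P5(v=0,ok=F), EMIT:P4(v=54,ok=T)] out:-; in:-
Tick 9: [PARSE:-, VALIDATE:-, TRANSFORM:P6(v=45,ok=T), EMIT:P5(v=0,ok=F)] out:P4(v=54); in:-
Tick 10: [PARSE:-, VALIDATE:-, TRANSFORM:-, EMIT:P6(v=45,ok=T)] out:P5(v=0); in:-
Tick 11: [PARSE:-, VALIDATE:-, TRANSFORM:-, EMIT:-] out:P6(v=45); in:-
P6: arrives tick 7, valid=True (id=6, id%2=0), emit tick 11, final value 45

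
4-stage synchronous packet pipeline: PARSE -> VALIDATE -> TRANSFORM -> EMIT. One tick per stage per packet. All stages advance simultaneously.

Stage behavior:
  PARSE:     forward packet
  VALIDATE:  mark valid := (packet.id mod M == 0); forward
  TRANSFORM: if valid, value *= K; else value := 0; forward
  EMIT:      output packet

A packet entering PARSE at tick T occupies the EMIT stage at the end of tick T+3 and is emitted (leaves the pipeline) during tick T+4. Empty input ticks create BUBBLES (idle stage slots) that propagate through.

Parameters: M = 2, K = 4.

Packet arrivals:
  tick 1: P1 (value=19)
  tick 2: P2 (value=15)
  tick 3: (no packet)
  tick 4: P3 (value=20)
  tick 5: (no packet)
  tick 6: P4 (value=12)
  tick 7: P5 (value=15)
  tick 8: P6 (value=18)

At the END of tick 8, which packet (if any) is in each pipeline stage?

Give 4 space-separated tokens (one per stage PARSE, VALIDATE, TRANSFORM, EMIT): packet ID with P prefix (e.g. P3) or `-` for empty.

Answer: P6 P5 P4 -

Derivation:
Tick 1: [PARSE:P1(v=19,ok=F), VALIDATE:-, TRANSFORM:-, EMIT:-] out:-; in:P1
Tick 2: [PARSE:P2(v=15,ok=F), VALIDATE:P1(v=19,ok=F), TRANSFORM:-, EMIT:-] out:-; in:P2
Tick 3: [PARSE:-, VALIDATE:P2(v=15,ok=T), TRANSFORM:P1(v=0,ok=F), EMIT:-] out:-; in:-
Tick 4: [PARSE:P3(v=20,ok=F), VALIDATE:-, TRANSFORM:P2(v=60,ok=T), EMIT:P1(v=0,ok=F)] out:-; in:P3
Tick 5: [PARSE:-, VALIDATE:P3(v=20,ok=F), TRANSFORM:-, EMIT:P2(v=60,ok=T)] out:P1(v=0); in:-
Tick 6: [PARSE:P4(v=12,ok=F), VALIDATE:-, TRANSFORM:P3(v=0,ok=F), EMIT:-] out:P2(v=60); in:P4
Tick 7: [PARSE:P5(v=15,ok=F), VALIDATE:P4(v=12,ok=T), TRANSFORM:-, EMIT:P3(v=0,ok=F)] out:-; in:P5
Tick 8: [PARSE:P6(v=18,ok=F), VALIDATE:P5(v=15,ok=F), TRANSFORM:P4(v=48,ok=T), EMIT:-] out:P3(v=0); in:P6
At end of tick 8: ['P6', 'P5', 'P4', '-']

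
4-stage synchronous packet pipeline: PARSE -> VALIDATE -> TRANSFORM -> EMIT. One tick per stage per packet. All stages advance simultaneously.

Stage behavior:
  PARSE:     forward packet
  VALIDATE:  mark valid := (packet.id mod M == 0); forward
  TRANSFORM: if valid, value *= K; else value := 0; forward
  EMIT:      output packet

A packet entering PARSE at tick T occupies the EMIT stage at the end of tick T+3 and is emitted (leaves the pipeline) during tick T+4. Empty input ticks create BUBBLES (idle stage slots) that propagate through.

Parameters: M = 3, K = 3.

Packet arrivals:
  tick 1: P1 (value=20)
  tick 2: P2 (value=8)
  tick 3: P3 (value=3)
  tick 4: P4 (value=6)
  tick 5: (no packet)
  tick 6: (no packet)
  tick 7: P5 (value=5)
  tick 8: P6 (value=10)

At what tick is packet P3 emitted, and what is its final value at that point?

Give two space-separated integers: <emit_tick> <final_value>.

Answer: 7 9

Derivation:
Tick 1: [PARSE:P1(v=20,ok=F), VALIDATE:-, TRANSFORM:-, EMIT:-] out:-; in:P1
Tick 2: [PARSE:P2(v=8,ok=F), VALIDATE:P1(v=20,ok=F), TRANSFORM:-, EMIT:-] out:-; in:P2
Tick 3: [PARSE:P3(v=3,ok=F), VALIDATE:P2(v=8,ok=F), TRANSFORM:P1(v=0,ok=F), EMIT:-] out:-; in:P3
Tick 4: [PARSE:P4(v=6,ok=F), VALIDATE:P3(v=3,ok=T), TRANSFORM:P2(v=0,ok=F), EMIT:P1(v=0,ok=F)] out:-; in:P4
Tick 5: [PARSE:-, VALIDATE:P4(v=6,ok=F), TRANSFORM:P3(v=9,ok=T), EMIT:P2(v=0,ok=F)] out:P1(v=0); in:-
Tick 6: [PARSE:-, VALIDATE:-, TRANSFORM:P4(v=0,ok=F), EMIT:P3(v=9,ok=T)] out:P2(v=0); in:-
Tick 7: [PARSE:P5(v=5,ok=F), VALIDATE:-, TRANSFORM:-, EMIT:P4(v=0,ok=F)] out:P3(v=9); in:P5
Tick 8: [PARSE:P6(v=10,ok=F), VALIDATE:P5(v=5,ok=F), TRANSFORM:-, EMIT:-] out:P4(v=0); in:P6
Tick 9: [PARSE:-, VALIDATE:P6(v=10,ok=T), TRANSFORM:P5(v=0,ok=F), EMIT:-] out:-; in:-
Tick 10: [PARSE:-, VALIDATE:-, TRANSFORM:P6(v=30,ok=T), EMIT:P5(v=0,ok=F)] out:-; in:-
Tick 11: [PARSE:-, VALIDATE:-, TRANSFORM:-, EMIT:P6(v=30,ok=T)] out:P5(v=0); in:-
Tick 12: [PARSE:-, VALIDATE:-, TRANSFORM:-, EMIT:-] out:P6(v=30); in:-
P3: arrives tick 3, valid=True (id=3, id%3=0), emit tick 7, final value 9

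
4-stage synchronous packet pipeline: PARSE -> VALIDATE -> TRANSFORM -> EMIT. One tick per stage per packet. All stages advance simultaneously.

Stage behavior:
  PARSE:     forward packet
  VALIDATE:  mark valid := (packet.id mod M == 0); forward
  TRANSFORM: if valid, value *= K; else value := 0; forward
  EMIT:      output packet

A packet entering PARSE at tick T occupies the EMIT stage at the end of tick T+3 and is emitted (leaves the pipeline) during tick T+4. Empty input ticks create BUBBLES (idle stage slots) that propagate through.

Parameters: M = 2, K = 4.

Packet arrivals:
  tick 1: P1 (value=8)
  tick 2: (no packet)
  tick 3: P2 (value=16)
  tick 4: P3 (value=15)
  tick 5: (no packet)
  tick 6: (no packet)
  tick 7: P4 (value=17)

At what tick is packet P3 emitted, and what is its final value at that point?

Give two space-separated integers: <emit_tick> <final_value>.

Tick 1: [PARSE:P1(v=8,ok=F), VALIDATE:-, TRANSFORM:-, EMIT:-] out:-; in:P1
Tick 2: [PARSE:-, VALIDATE:P1(v=8,ok=F), TRANSFORM:-, EMIT:-] out:-; in:-
Tick 3: [PARSE:P2(v=16,ok=F), VALIDATE:-, TRANSFORM:P1(v=0,ok=F), EMIT:-] out:-; in:P2
Tick 4: [PARSE:P3(v=15,ok=F), VALIDATE:P2(v=16,ok=T), TRANSFORM:-, EMIT:P1(v=0,ok=F)] out:-; in:P3
Tick 5: [PARSE:-, VALIDATE:P3(v=15,ok=F), TRANSFORM:P2(v=64,ok=T), EMIT:-] out:P1(v=0); in:-
Tick 6: [PARSE:-, VALIDATE:-, TRANSFORM:P3(v=0,ok=F), EMIT:P2(v=64,ok=T)] out:-; in:-
Tick 7: [PARSE:P4(v=17,ok=F), VALIDATE:-, TRANSFORM:-, EMIT:P3(v=0,ok=F)] out:P2(v=64); in:P4
Tick 8: [PARSE:-, VALIDATE:P4(v=17,ok=T), TRANSFORM:-, EMIT:-] out:P3(v=0); in:-
Tick 9: [PARSE:-, VALIDATE:-, TRANSFORM:P4(v=68,ok=T), EMIT:-] out:-; in:-
Tick 10: [PARSE:-, VALIDATE:-, TRANSFORM:-, EMIT:P4(v=68,ok=T)] out:-; in:-
Tick 11: [PARSE:-, VALIDATE:-, TRANSFORM:-, EMIT:-] out:P4(v=68); in:-
P3: arrives tick 4, valid=False (id=3, id%2=1), emit tick 8, final value 0

Answer: 8 0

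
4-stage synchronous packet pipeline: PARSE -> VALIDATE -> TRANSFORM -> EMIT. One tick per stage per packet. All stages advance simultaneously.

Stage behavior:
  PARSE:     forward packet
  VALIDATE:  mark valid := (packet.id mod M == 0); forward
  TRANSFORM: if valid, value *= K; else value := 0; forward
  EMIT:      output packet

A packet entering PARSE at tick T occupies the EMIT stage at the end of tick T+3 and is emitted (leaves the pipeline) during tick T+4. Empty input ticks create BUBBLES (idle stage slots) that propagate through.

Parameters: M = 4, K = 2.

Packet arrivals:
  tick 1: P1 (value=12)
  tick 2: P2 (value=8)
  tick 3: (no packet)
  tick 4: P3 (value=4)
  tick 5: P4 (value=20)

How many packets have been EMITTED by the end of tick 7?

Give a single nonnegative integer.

Tick 1: [PARSE:P1(v=12,ok=F), VALIDATE:-, TRANSFORM:-, EMIT:-] out:-; in:P1
Tick 2: [PARSE:P2(v=8,ok=F), VALIDATE:P1(v=12,ok=F), TRANSFORM:-, EMIT:-] out:-; in:P2
Tick 3: [PARSE:-, VALIDATE:P2(v=8,ok=F), TRANSFORM:P1(v=0,ok=F), EMIT:-] out:-; in:-
Tick 4: [PARSE:P3(v=4,ok=F), VALIDATE:-, TRANSFORM:P2(v=0,ok=F), EMIT:P1(v=0,ok=F)] out:-; in:P3
Tick 5: [PARSE:P4(v=20,ok=F), VALIDATE:P3(v=4,ok=F), TRANSFORM:-, EMIT:P2(v=0,ok=F)] out:P1(v=0); in:P4
Tick 6: [PARSE:-, VALIDATE:P4(v=20,ok=T), TRANSFORM:P3(v=0,ok=F), EMIT:-] out:P2(v=0); in:-
Tick 7: [PARSE:-, VALIDATE:-, TRANSFORM:P4(v=40,ok=T), EMIT:P3(v=0,ok=F)] out:-; in:-
Emitted by tick 7: ['P1', 'P2']

Answer: 2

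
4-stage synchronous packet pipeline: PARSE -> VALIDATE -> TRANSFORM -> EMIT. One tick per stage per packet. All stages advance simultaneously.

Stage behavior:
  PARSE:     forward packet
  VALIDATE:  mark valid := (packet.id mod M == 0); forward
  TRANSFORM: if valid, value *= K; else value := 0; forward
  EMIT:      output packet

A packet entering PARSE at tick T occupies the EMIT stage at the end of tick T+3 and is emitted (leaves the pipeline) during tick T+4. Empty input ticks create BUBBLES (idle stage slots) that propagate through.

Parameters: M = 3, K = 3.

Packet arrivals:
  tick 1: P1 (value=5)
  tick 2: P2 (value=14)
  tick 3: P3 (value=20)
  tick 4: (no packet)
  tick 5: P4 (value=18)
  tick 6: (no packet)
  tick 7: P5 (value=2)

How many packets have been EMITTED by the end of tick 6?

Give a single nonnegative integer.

Tick 1: [PARSE:P1(v=5,ok=F), VALIDATE:-, TRANSFORM:-, EMIT:-] out:-; in:P1
Tick 2: [PARSE:P2(v=14,ok=F), VALIDATE:P1(v=5,ok=F), TRANSFORM:-, EMIT:-] out:-; in:P2
Tick 3: [PARSE:P3(v=20,ok=F), VALIDATE:P2(v=14,ok=F), TRANSFORM:P1(v=0,ok=F), EMIT:-] out:-; in:P3
Tick 4: [PARSE:-, VALIDATE:P3(v=20,ok=T), TRANSFORM:P2(v=0,ok=F), EMIT:P1(v=0,ok=F)] out:-; in:-
Tick 5: [PARSE:P4(v=18,ok=F), VALIDATE:-, TRANSFORM:P3(v=60,ok=T), EMIT:P2(v=0,ok=F)] out:P1(v=0); in:P4
Tick 6: [PARSE:-, VALIDATE:P4(v=18,ok=F), TRANSFORM:-, EMIT:P3(v=60,ok=T)] out:P2(v=0); in:-
Emitted by tick 6: ['P1', 'P2']

Answer: 2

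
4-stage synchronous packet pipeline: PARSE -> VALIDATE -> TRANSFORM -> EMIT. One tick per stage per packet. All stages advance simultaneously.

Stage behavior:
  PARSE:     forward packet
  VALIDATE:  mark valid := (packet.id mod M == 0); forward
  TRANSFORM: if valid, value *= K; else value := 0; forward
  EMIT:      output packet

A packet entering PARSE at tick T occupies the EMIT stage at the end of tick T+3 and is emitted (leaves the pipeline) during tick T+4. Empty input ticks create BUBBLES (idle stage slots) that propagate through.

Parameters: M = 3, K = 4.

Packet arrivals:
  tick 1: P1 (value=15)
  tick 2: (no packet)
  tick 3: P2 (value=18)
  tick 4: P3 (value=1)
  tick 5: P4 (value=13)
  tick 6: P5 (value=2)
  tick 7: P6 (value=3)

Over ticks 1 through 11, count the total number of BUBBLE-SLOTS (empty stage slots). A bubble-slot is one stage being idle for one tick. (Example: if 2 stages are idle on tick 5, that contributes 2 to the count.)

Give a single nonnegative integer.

Answer: 20

Derivation:
Tick 1: [PARSE:P1(v=15,ok=F), VALIDATE:-, TRANSFORM:-, EMIT:-] out:-; bubbles=3
Tick 2: [PARSE:-, VALIDATE:P1(v=15,ok=F), TRANSFORM:-, EMIT:-] out:-; bubbles=3
Tick 3: [PARSE:P2(v=18,ok=F), VALIDATE:-, TRANSFORM:P1(v=0,ok=F), EMIT:-] out:-; bubbles=2
Tick 4: [PARSE:P3(v=1,ok=F), VALIDATE:P2(v=18,ok=F), TRANSFORM:-, EMIT:P1(v=0,ok=F)] out:-; bubbles=1
Tick 5: [PARSE:P4(v=13,ok=F), VALIDATE:P3(v=1,ok=T), TRANSFORM:P2(v=0,ok=F), EMIT:-] out:P1(v=0); bubbles=1
Tick 6: [PARSE:P5(v=2,ok=F), VALIDATE:P4(v=13,ok=F), TRANSFORM:P3(v=4,ok=T), EMIT:P2(v=0,ok=F)] out:-; bubbles=0
Tick 7: [PARSE:P6(v=3,ok=F), VALIDATE:P5(v=2,ok=F), TRANSFORM:P4(v=0,ok=F), EMIT:P3(v=4,ok=T)] out:P2(v=0); bubbles=0
Tick 8: [PARSE:-, VALIDATE:P6(v=3,ok=T), TRANSFORM:P5(v=0,ok=F), EMIT:P4(v=0,ok=F)] out:P3(v=4); bubbles=1
Tick 9: [PARSE:-, VALIDATE:-, TRANSFORM:P6(v=12,ok=T), EMIT:P5(v=0,ok=F)] out:P4(v=0); bubbles=2
Tick 10: [PARSE:-, VALIDATE:-, TRANSFORM:-, EMIT:P6(v=12,ok=T)] out:P5(v=0); bubbles=3
Tick 11: [PARSE:-, VALIDATE:-, TRANSFORM:-, EMIT:-] out:P6(v=12); bubbles=4
Total bubble-slots: 20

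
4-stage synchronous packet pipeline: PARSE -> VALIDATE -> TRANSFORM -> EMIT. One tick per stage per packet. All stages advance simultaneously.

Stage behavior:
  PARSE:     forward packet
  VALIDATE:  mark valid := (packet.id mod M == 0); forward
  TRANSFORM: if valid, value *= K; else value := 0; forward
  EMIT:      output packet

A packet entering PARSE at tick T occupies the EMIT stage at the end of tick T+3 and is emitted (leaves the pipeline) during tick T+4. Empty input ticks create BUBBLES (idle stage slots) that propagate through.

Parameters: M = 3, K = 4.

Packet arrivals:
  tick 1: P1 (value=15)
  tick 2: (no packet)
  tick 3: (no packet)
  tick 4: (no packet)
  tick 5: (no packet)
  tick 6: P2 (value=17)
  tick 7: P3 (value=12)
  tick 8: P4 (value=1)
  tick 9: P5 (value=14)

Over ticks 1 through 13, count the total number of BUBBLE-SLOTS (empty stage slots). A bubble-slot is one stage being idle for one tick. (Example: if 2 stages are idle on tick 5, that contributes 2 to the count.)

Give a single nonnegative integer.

Tick 1: [PARSE:P1(v=15,ok=F), VALIDATE:-, TRANSFORM:-, EMIT:-] out:-; bubbles=3
Tick 2: [PARSE:-, VALIDATE:P1(v=15,ok=F), TRANSFORM:-, EMIT:-] out:-; bubbles=3
Tick 3: [PARSE:-, VALIDATE:-, TRANSFORM:P1(v=0,ok=F), EMIT:-] out:-; bubbles=3
Tick 4: [PARSE:-, VALIDATE:-, TRANSFORM:-, EMIT:P1(v=0,ok=F)] out:-; bubbles=3
Tick 5: [PARSE:-, VALIDATE:-, TRANSFORM:-, EMIT:-] out:P1(v=0); bubbles=4
Tick 6: [PARSE:P2(v=17,ok=F), VALIDATE:-, TRANSFORM:-, EMIT:-] out:-; bubbles=3
Tick 7: [PARSE:P3(v=12,ok=F), VALIDATE:P2(v=17,ok=F), TRANSFORM:-, EMIT:-] out:-; bubbles=2
Tick 8: [PARSE:P4(v=1,ok=F), VALIDATE:P3(v=12,ok=T), TRANSFORM:P2(v=0,ok=F), EMIT:-] out:-; bubbles=1
Tick 9: [PARSE:P5(v=14,ok=F), VALIDATE:P4(v=1,ok=F), TRANSFORM:P3(v=48,ok=T), EMIT:P2(v=0,ok=F)] out:-; bubbles=0
Tick 10: [PARSE:-, VALIDATE:P5(v=14,ok=F), TRANSFORM:P4(v=0,ok=F), EMIT:P3(v=48,ok=T)] out:P2(v=0); bubbles=1
Tick 11: [PARSE:-, VALIDATE:-, TRANSFORM:P5(v=0,ok=F), EMIT:P4(v=0,ok=F)] out:P3(v=48); bubbles=2
Tick 12: [PARSE:-, VALIDATE:-, TRANSFORM:-, EMIT:P5(v=0,ok=F)] out:P4(v=0); bubbles=3
Tick 13: [PARSE:-, VALIDATE:-, TRANSFORM:-, EMIT:-] out:P5(v=0); bubbles=4
Total bubble-slots: 32

Answer: 32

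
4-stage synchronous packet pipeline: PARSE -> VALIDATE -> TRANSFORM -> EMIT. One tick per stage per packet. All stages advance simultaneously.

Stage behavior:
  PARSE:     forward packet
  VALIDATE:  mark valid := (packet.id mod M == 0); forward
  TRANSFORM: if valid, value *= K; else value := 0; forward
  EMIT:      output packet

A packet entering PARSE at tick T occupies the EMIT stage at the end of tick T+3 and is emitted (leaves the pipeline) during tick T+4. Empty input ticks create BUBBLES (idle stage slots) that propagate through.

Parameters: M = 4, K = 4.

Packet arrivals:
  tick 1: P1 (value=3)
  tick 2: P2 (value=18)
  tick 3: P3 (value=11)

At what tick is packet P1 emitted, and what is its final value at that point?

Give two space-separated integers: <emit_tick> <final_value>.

Answer: 5 0

Derivation:
Tick 1: [PARSE:P1(v=3,ok=F), VALIDATE:-, TRANSFORM:-, EMIT:-] out:-; in:P1
Tick 2: [PARSE:P2(v=18,ok=F), VALIDATE:P1(v=3,ok=F), TRANSFORM:-, EMIT:-] out:-; in:P2
Tick 3: [PARSE:P3(v=11,ok=F), VALIDATE:P2(v=18,ok=F), TRANSFORM:P1(v=0,ok=F), EMIT:-] out:-; in:P3
Tick 4: [PARSE:-, VALIDATE:P3(v=11,ok=F), TRANSFORM:P2(v=0,ok=F), EMIT:P1(v=0,ok=F)] out:-; in:-
Tick 5: [PARSE:-, VALIDATE:-, TRANSFORM:P3(v=0,ok=F), EMIT:P2(v=0,ok=F)] out:P1(v=0); in:-
Tick 6: [PARSE:-, VALIDATE:-, TRANSFORM:-, EMIT:P3(v=0,ok=F)] out:P2(v=0); in:-
Tick 7: [PARSE:-, VALIDATE:-, TRANSFORM:-, EMIT:-] out:P3(v=0); in:-
P1: arrives tick 1, valid=False (id=1, id%4=1), emit tick 5, final value 0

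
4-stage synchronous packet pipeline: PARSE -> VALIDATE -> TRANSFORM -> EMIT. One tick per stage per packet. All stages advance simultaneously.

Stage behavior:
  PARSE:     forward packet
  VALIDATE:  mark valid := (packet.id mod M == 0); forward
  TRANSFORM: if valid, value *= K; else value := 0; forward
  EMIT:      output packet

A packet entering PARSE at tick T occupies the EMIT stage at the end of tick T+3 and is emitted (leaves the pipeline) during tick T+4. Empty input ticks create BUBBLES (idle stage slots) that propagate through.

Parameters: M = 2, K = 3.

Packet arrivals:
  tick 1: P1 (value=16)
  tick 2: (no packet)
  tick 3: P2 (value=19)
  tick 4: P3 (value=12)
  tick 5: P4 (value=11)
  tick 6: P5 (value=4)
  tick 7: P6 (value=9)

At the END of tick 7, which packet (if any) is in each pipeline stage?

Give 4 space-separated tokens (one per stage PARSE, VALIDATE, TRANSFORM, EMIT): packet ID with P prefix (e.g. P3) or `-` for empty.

Answer: P6 P5 P4 P3

Derivation:
Tick 1: [PARSE:P1(v=16,ok=F), VALIDATE:-, TRANSFORM:-, EMIT:-] out:-; in:P1
Tick 2: [PARSE:-, VALIDATE:P1(v=16,ok=F), TRANSFORM:-, EMIT:-] out:-; in:-
Tick 3: [PARSE:P2(v=19,ok=F), VALIDATE:-, TRANSFORM:P1(v=0,ok=F), EMIT:-] out:-; in:P2
Tick 4: [PARSE:P3(v=12,ok=F), VALIDATE:P2(v=19,ok=T), TRANSFORM:-, EMIT:P1(v=0,ok=F)] out:-; in:P3
Tick 5: [PARSE:P4(v=11,ok=F), VALIDATE:P3(v=12,ok=F), TRANSFORM:P2(v=57,ok=T), EMIT:-] out:P1(v=0); in:P4
Tick 6: [PARSE:P5(v=4,ok=F), VALIDATE:P4(v=11,ok=T), TRANSFORM:P3(v=0,ok=F), EMIT:P2(v=57,ok=T)] out:-; in:P5
Tick 7: [PARSE:P6(v=9,ok=F), VALIDATE:P5(v=4,ok=F), TRANSFORM:P4(v=33,ok=T), EMIT:P3(v=0,ok=F)] out:P2(v=57); in:P6
At end of tick 7: ['P6', 'P5', 'P4', 'P3']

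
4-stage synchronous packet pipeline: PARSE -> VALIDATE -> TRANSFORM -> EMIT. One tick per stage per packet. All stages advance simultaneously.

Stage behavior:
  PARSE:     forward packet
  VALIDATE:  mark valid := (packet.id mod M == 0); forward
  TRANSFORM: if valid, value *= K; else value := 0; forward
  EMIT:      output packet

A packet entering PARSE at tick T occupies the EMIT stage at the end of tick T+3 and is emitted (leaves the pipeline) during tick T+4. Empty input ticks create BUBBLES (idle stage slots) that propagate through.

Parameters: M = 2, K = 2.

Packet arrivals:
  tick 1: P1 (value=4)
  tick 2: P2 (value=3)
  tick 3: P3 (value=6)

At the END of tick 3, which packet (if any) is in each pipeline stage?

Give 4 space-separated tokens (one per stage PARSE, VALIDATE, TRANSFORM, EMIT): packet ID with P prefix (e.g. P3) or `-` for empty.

Tick 1: [PARSE:P1(v=4,ok=F), VALIDATE:-, TRANSFORM:-, EMIT:-] out:-; in:P1
Tick 2: [PARSE:P2(v=3,ok=F), VALIDATE:P1(v=4,ok=F), TRANSFORM:-, EMIT:-] out:-; in:P2
Tick 3: [PARSE:P3(v=6,ok=F), VALIDATE:P2(v=3,ok=T), TRANSFORM:P1(v=0,ok=F), EMIT:-] out:-; in:P3
At end of tick 3: ['P3', 'P2', 'P1', '-']

Answer: P3 P2 P1 -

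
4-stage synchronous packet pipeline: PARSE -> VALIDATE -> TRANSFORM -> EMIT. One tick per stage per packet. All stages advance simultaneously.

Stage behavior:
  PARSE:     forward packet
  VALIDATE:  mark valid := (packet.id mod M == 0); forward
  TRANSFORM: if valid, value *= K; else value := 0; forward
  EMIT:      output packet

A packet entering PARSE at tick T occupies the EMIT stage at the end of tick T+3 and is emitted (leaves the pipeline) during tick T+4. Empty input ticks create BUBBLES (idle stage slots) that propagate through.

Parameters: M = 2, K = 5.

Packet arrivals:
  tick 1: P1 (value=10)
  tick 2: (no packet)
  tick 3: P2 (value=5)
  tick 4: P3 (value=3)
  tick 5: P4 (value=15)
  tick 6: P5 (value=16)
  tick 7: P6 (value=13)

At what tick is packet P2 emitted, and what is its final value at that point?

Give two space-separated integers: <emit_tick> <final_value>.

Tick 1: [PARSE:P1(v=10,ok=F), VALIDATE:-, TRANSFORM:-, EMIT:-] out:-; in:P1
Tick 2: [PARSE:-, VALIDATE:P1(v=10,ok=F), TRANSFORM:-, EMIT:-] out:-; in:-
Tick 3: [PARSE:P2(v=5,ok=F), VALIDATE:-, TRANSFORM:P1(v=0,ok=F), EMIT:-] out:-; in:P2
Tick 4: [PARSE:P3(v=3,ok=F), VALIDATE:P2(v=5,ok=T), TRANSFORM:-, EMIT:P1(v=0,ok=F)] out:-; in:P3
Tick 5: [PARSE:P4(v=15,ok=F), VALIDATE:P3(v=3,ok=F), TRANSFORM:P2(v=25,ok=T), EMIT:-] out:P1(v=0); in:P4
Tick 6: [PARSE:P5(v=16,ok=F), VALIDATE:P4(v=15,ok=T), TRANSFORM:P3(v=0,ok=F), EMIT:P2(v=25,ok=T)] out:-; in:P5
Tick 7: [PARSE:P6(v=13,ok=F), VALIDATE:P5(v=16,ok=F), TRANSFORM:P4(v=75,ok=T), EMIT:P3(v=0,ok=F)] out:P2(v=25); in:P6
Tick 8: [PARSE:-, VALIDATE:P6(v=13,ok=T), TRANSFORM:P5(v=0,ok=F), EMIT:P4(v=75,ok=T)] out:P3(v=0); in:-
Tick 9: [PARSE:-, VALIDATE:-, TRANSFORM:P6(v=65,ok=T), EMIT:P5(v=0,ok=F)] out:P4(v=75); in:-
Tick 10: [PARSE:-, VALIDATE:-, TRANSFORM:-, EMIT:P6(v=65,ok=T)] out:P5(v=0); in:-
Tick 11: [PARSE:-, VALIDATE:-, TRANSFORM:-, EMIT:-] out:P6(v=65); in:-
P2: arrives tick 3, valid=True (id=2, id%2=0), emit tick 7, final value 25

Answer: 7 25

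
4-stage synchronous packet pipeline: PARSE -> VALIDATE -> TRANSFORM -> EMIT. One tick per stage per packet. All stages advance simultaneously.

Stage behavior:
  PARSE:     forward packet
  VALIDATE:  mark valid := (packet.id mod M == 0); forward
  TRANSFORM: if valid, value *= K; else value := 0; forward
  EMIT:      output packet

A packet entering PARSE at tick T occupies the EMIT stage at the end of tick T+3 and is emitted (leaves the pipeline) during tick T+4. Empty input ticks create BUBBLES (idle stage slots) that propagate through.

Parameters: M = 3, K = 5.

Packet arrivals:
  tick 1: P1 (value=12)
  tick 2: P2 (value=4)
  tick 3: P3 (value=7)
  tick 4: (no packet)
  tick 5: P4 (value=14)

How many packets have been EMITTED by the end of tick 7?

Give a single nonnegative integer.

Tick 1: [PARSE:P1(v=12,ok=F), VALIDATE:-, TRANSFORM:-, EMIT:-] out:-; in:P1
Tick 2: [PARSE:P2(v=4,ok=F), VALIDATE:P1(v=12,ok=F), TRANSFORM:-, EMIT:-] out:-; in:P2
Tick 3: [PARSE:P3(v=7,ok=F), VALIDATE:P2(v=4,ok=F), TRANSFORM:P1(v=0,ok=F), EMIT:-] out:-; in:P3
Tick 4: [PARSE:-, VALIDATE:P3(v=7,ok=T), TRANSFORM:P2(v=0,ok=F), EMIT:P1(v=0,ok=F)] out:-; in:-
Tick 5: [PARSE:P4(v=14,ok=F), VALIDATE:-, TRANSFORM:P3(v=35,ok=T), EMIT:P2(v=0,ok=F)] out:P1(v=0); in:P4
Tick 6: [PARSE:-, VALIDATE:P4(v=14,ok=F), TRANSFORM:-, EMIT:P3(v=35,ok=T)] out:P2(v=0); in:-
Tick 7: [PARSE:-, VALIDATE:-, TRANSFORM:P4(v=0,ok=F), EMIT:-] out:P3(v=35); in:-
Emitted by tick 7: ['P1', 'P2', 'P3']

Answer: 3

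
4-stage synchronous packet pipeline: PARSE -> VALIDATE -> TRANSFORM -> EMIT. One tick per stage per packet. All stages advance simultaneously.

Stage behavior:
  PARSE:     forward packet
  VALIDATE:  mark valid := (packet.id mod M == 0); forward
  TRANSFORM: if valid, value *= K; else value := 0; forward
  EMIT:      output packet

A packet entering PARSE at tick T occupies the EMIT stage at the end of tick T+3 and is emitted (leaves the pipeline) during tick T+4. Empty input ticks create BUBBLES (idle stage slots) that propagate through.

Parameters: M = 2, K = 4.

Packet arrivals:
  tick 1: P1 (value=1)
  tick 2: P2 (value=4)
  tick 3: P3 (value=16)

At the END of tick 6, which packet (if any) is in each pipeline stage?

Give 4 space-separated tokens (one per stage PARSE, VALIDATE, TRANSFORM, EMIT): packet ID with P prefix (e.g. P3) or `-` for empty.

Answer: - - - P3

Derivation:
Tick 1: [PARSE:P1(v=1,ok=F), VALIDATE:-, TRANSFORM:-, EMIT:-] out:-; in:P1
Tick 2: [PARSE:P2(v=4,ok=F), VALIDATE:P1(v=1,ok=F), TRANSFORM:-, EMIT:-] out:-; in:P2
Tick 3: [PARSE:P3(v=16,ok=F), VALIDATE:P2(v=4,ok=T), TRANSFORM:P1(v=0,ok=F), EMIT:-] out:-; in:P3
Tick 4: [PARSE:-, VALIDATE:P3(v=16,ok=F), TRANSFORM:P2(v=16,ok=T), EMIT:P1(v=0,ok=F)] out:-; in:-
Tick 5: [PARSE:-, VALIDATE:-, TRANSFORM:P3(v=0,ok=F), EMIT:P2(v=16,ok=T)] out:P1(v=0); in:-
Tick 6: [PARSE:-, VALIDATE:-, TRANSFORM:-, EMIT:P3(v=0,ok=F)] out:P2(v=16); in:-
At end of tick 6: ['-', '-', '-', 'P3']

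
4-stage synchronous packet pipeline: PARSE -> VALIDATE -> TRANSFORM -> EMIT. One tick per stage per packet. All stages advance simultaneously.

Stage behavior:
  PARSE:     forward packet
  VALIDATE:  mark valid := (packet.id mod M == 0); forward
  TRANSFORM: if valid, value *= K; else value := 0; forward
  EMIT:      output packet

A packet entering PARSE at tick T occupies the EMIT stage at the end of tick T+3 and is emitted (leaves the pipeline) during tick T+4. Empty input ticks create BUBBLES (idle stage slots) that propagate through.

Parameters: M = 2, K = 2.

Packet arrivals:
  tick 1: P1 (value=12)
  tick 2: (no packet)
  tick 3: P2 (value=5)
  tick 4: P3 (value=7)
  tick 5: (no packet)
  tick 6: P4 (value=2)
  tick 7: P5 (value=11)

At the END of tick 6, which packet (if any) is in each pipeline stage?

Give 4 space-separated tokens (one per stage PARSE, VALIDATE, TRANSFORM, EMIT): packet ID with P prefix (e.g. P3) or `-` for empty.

Tick 1: [PARSE:P1(v=12,ok=F), VALIDATE:-, TRANSFORM:-, EMIT:-] out:-; in:P1
Tick 2: [PARSE:-, VALIDATE:P1(v=12,ok=F), TRANSFORM:-, EMIT:-] out:-; in:-
Tick 3: [PARSE:P2(v=5,ok=F), VALIDATE:-, TRANSFORM:P1(v=0,ok=F), EMIT:-] out:-; in:P2
Tick 4: [PARSE:P3(v=7,ok=F), VALIDATE:P2(v=5,ok=T), TRANSFORM:-, EMIT:P1(v=0,ok=F)] out:-; in:P3
Tick 5: [PARSE:-, VALIDATE:P3(v=7,ok=F), TRANSFORM:P2(v=10,ok=T), EMIT:-] out:P1(v=0); in:-
Tick 6: [PARSE:P4(v=2,ok=F), VALIDATE:-, TRANSFORM:P3(v=0,ok=F), EMIT:P2(v=10,ok=T)] out:-; in:P4
At end of tick 6: ['P4', '-', 'P3', 'P2']

Answer: P4 - P3 P2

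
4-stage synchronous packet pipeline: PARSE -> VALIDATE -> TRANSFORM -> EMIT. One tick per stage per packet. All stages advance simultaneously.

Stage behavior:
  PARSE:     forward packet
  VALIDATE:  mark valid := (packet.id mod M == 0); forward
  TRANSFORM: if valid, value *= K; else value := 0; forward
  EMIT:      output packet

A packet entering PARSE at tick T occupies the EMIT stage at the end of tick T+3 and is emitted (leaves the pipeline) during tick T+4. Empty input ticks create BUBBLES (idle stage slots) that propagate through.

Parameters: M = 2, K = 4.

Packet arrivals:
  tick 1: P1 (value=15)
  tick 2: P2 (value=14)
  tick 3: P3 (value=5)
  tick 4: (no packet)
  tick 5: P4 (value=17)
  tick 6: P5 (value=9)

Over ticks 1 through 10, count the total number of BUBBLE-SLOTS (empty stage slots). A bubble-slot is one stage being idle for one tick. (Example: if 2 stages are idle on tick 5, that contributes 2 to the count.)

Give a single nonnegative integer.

Answer: 20

Derivation:
Tick 1: [PARSE:P1(v=15,ok=F), VALIDATE:-, TRANSFORM:-, EMIT:-] out:-; bubbles=3
Tick 2: [PARSE:P2(v=14,ok=F), VALIDATE:P1(v=15,ok=F), TRANSFORM:-, EMIT:-] out:-; bubbles=2
Tick 3: [PARSE:P3(v=5,ok=F), VALIDATE:P2(v=14,ok=T), TRANSFORM:P1(v=0,ok=F), EMIT:-] out:-; bubbles=1
Tick 4: [PARSE:-, VALIDATE:P3(v=5,ok=F), TRANSFORM:P2(v=56,ok=T), EMIT:P1(v=0,ok=F)] out:-; bubbles=1
Tick 5: [PARSE:P4(v=17,ok=F), VALIDATE:-, TRANSFORM:P3(v=0,ok=F), EMIT:P2(v=56,ok=T)] out:P1(v=0); bubbles=1
Tick 6: [PARSE:P5(v=9,ok=F), VALIDATE:P4(v=17,ok=T), TRANSFORM:-, EMIT:P3(v=0,ok=F)] out:P2(v=56); bubbles=1
Tick 7: [PARSE:-, VALIDATE:P5(v=9,ok=F), TRANSFORM:P4(v=68,ok=T), EMIT:-] out:P3(v=0); bubbles=2
Tick 8: [PARSE:-, VALIDATE:-, TRANSFORM:P5(v=0,ok=F), EMIT:P4(v=68,ok=T)] out:-; bubbles=2
Tick 9: [PARSE:-, VALIDATE:-, TRANSFORM:-, EMIT:P5(v=0,ok=F)] out:P4(v=68); bubbles=3
Tick 10: [PARSE:-, VALIDATE:-, TRANSFORM:-, EMIT:-] out:P5(v=0); bubbles=4
Total bubble-slots: 20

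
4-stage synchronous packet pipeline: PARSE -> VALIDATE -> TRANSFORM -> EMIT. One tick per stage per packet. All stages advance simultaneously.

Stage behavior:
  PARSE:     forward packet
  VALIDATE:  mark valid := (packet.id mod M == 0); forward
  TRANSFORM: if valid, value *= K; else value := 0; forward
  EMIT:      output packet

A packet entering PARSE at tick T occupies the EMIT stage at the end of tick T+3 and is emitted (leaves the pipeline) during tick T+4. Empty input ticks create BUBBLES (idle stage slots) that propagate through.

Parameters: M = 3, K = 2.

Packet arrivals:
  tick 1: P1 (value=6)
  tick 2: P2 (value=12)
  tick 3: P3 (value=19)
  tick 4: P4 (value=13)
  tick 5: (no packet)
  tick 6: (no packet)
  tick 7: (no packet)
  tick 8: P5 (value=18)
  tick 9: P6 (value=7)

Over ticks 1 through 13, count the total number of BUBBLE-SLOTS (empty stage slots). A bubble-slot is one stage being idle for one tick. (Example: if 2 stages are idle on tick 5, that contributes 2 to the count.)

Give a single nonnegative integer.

Tick 1: [PARSE:P1(v=6,ok=F), VALIDATE:-, TRANSFORM:-, EMIT:-] out:-; bubbles=3
Tick 2: [PARSE:P2(v=12,ok=F), VALIDATE:P1(v=6,ok=F), TRANSFORM:-, EMIT:-] out:-; bubbles=2
Tick 3: [PARSE:P3(v=19,ok=F), VALIDATE:P2(v=12,ok=F), TRANSFORM:P1(v=0,ok=F), EMIT:-] out:-; bubbles=1
Tick 4: [PARSE:P4(v=13,ok=F), VALIDATE:P3(v=19,ok=T), TRANSFORM:P2(v=0,ok=F), EMIT:P1(v=0,ok=F)] out:-; bubbles=0
Tick 5: [PARSE:-, VALIDATE:P4(v=13,ok=F), TRANSFORM:P3(v=38,ok=T), EMIT:P2(v=0,ok=F)] out:P1(v=0); bubbles=1
Tick 6: [PARSE:-, VALIDATE:-, TRANSFORM:P4(v=0,ok=F), EMIT:P3(v=38,ok=T)] out:P2(v=0); bubbles=2
Tick 7: [PARSE:-, VALIDATE:-, TRANSFORM:-, EMIT:P4(v=0,ok=F)] out:P3(v=38); bubbles=3
Tick 8: [PARSE:P5(v=18,ok=F), VALIDATE:-, TRANSFORM:-, EMIT:-] out:P4(v=0); bubbles=3
Tick 9: [PARSE:P6(v=7,ok=F), VALIDATE:P5(v=18,ok=F), TRANSFORM:-, EMIT:-] out:-; bubbles=2
Tick 10: [PARSE:-, VALIDATE:P6(v=7,ok=T), TRANSFORM:P5(v=0,ok=F), EMIT:-] out:-; bubbles=2
Tick 11: [PARSE:-, VALIDATE:-, TRANSFORM:P6(v=14,ok=T), EMIT:P5(v=0,ok=F)] out:-; bubbles=2
Tick 12: [PARSE:-, VALIDATE:-, TRANSFORM:-, EMIT:P6(v=14,ok=T)] out:P5(v=0); bubbles=3
Tick 13: [PARSE:-, VALIDATE:-, TRANSFORM:-, EMIT:-] out:P6(v=14); bubbles=4
Total bubble-slots: 28

Answer: 28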